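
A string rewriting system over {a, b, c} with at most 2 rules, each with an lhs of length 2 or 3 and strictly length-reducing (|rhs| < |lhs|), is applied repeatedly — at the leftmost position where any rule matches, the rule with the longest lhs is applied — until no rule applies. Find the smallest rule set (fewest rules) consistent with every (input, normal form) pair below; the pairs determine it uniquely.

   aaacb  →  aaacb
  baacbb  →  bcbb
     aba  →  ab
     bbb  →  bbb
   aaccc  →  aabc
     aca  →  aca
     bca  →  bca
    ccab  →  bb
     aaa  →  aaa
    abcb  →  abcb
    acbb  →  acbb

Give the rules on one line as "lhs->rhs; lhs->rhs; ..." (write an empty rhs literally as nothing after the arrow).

ba->b; cc->b

  | aaacb
  | baacbb => bacbb => bcbb
  | aba => ab
  | bbb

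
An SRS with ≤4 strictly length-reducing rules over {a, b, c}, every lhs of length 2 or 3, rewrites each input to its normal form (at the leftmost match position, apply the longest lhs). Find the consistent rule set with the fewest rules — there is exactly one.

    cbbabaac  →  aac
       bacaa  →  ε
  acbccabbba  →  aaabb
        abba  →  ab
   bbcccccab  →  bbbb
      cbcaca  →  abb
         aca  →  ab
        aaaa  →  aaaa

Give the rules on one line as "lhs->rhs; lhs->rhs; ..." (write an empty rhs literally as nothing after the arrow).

  | cbbabaac => ababaac => abaac => aac
  | bacaa => caa => ba => ε
  | acbccabbba => aaccabbba => aacbbbba => aaabbba => aaabb
  | abba => ab

ba->; ca->b; cb->a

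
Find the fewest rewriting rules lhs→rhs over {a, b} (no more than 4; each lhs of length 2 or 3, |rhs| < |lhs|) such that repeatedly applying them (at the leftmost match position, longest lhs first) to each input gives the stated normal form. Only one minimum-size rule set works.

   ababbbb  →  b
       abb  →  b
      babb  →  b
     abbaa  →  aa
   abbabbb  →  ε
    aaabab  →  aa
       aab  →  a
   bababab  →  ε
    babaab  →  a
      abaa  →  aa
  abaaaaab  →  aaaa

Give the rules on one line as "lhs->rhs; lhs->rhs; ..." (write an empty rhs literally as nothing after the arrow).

ab->; ba->a; bb->

  | ababbbb => abbbb => bbb => b
  | abb => b
  | babb => abb => b
  | abbaa => baa => aa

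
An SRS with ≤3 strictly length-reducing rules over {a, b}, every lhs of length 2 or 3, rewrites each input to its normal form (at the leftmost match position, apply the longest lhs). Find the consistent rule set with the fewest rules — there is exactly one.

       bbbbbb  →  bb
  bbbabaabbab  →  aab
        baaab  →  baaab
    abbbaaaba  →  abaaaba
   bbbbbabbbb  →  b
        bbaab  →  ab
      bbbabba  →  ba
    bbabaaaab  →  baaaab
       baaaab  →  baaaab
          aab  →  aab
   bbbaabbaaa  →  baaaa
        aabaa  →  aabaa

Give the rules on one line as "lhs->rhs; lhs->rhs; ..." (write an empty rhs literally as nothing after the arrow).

bab->; bba->; bbb->b

  | bbbbbb => bbbb => bb
  | bbbabaabbab => babaabbab => aabbab => aab
  | baaab
  | abbbaaaba => abaaaba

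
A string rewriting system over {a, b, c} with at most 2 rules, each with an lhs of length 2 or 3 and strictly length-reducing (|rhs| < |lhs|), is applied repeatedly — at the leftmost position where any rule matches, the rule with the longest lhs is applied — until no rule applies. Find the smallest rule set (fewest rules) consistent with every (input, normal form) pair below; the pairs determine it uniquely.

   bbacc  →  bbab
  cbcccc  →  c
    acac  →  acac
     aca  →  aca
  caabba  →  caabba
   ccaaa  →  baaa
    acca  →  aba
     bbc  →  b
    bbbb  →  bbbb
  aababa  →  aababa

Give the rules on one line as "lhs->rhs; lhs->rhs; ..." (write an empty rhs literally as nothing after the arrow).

  | bbacc => bbab
  | cbcccc => cccc => bcc => c
  | acac
  | aca

bc->; cc->b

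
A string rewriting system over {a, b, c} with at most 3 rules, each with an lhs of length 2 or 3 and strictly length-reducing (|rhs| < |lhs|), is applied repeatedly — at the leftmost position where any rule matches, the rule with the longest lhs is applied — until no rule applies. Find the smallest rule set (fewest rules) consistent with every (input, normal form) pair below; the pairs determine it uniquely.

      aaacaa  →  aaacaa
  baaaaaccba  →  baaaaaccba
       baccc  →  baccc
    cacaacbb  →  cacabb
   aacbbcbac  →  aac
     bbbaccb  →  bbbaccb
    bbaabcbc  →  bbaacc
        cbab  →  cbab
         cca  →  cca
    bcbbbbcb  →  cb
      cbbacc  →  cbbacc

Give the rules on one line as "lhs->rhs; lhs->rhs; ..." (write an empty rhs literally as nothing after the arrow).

  | aaacaa
  | baaaaaccba
  | baccc
  | cacaacbb => cacabb

acb->b; bc->; bcb->c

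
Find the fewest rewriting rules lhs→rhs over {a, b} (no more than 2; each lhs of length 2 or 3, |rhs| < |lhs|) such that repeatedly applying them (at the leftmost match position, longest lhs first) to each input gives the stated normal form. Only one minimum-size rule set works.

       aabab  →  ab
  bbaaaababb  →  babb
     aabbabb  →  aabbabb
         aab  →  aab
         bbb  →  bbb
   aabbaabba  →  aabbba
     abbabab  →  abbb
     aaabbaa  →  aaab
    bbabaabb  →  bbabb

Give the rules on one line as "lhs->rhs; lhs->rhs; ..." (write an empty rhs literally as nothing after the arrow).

aba->; baa->

  | aabab => ab
  | bbaaaababb => baababb => babb
  | aabbabb
  | aab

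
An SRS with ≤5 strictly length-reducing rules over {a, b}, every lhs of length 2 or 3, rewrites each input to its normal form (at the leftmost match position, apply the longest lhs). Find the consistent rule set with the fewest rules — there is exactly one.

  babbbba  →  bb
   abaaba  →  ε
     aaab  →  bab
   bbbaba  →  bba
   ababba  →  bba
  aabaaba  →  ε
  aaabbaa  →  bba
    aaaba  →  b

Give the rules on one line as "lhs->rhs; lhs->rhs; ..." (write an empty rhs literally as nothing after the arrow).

aa->b; aba->; abb->a; bbb->a

  | babbbba => babba => baa => bb
  | abaaba => aba => ε
  | aaab => bab
  | bbbaba => aaba => bba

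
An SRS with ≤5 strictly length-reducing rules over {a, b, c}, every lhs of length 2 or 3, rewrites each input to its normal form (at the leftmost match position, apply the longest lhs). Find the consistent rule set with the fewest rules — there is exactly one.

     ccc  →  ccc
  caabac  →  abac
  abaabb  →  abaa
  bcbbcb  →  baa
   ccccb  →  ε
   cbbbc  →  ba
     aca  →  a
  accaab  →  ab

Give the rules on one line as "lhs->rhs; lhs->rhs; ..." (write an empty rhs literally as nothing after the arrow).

bb->; ca->; cbc->ba; ccb->aa

  | ccc
  | caabac => abac
  | abaabb => abaa
  | bcbbcb => bccb => baa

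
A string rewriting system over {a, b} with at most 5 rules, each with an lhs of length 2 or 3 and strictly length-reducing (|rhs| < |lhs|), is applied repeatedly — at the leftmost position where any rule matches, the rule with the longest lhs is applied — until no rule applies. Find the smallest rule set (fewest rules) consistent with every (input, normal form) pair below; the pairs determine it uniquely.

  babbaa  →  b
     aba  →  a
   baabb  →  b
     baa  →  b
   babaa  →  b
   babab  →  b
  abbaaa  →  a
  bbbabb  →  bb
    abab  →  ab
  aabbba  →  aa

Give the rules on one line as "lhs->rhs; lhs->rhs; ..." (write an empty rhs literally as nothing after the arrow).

  | babbaa => bbaa => baa => b
  | aba => a
  | baabb => bbb => b
  | baa => b

ba->; baa->b; bba->ba; bbb->b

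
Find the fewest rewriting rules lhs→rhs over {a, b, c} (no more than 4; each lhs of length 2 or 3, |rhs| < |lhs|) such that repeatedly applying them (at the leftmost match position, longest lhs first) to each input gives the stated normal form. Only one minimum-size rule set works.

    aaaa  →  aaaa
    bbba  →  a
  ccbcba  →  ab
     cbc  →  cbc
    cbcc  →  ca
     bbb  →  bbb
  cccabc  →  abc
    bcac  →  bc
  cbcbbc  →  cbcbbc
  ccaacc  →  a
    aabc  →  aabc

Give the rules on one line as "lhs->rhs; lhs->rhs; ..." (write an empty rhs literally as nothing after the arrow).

ac->; ba->a; bca->b; cc->a

  | aaaa
  | bbba => bba => ba => a
  | ccbcba => abcba => abca => ab
  | cbc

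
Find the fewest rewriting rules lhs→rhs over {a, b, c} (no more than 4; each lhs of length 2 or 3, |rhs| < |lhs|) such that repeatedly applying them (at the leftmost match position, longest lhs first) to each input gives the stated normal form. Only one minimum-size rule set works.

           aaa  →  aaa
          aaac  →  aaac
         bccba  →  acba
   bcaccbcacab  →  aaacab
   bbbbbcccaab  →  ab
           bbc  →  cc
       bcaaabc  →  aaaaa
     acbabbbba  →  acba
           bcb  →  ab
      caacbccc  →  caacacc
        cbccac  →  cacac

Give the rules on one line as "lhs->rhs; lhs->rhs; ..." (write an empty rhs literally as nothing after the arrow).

bb->c; bc->a; cca->

  | aaa
  | aaac
  | bccba => acba
  | bcaccbcacab => aaccbcacab => aaccaacab => aaacab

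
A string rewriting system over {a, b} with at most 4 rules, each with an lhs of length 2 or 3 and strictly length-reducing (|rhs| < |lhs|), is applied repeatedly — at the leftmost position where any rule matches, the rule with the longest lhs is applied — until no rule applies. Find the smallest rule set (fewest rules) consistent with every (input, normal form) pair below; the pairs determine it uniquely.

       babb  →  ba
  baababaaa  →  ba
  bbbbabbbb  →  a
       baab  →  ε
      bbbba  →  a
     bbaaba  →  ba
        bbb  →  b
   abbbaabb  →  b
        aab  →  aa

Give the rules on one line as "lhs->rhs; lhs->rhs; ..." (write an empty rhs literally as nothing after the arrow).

ab->a; aba->ba; baa->b; bb->

  | babb => bab => ba
  | baababaaa => bbabaaa => abaaa => baaa => ba
  | bbbbabbbb => bbabbbb => abbbb => abbb => abb => ab => a
  | baab => bb => ε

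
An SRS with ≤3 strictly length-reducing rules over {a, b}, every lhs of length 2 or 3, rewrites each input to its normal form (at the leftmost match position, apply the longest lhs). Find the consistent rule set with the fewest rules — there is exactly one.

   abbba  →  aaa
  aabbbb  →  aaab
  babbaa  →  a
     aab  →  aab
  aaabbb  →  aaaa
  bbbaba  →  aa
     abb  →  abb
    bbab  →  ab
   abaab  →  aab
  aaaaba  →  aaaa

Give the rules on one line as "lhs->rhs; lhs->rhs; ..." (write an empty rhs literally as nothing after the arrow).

  | abbba => aaa
  | aabbbb => aaab
  | babbaa => abbaa => aba => a
  | aab

ba->; bab->ab; bbb->a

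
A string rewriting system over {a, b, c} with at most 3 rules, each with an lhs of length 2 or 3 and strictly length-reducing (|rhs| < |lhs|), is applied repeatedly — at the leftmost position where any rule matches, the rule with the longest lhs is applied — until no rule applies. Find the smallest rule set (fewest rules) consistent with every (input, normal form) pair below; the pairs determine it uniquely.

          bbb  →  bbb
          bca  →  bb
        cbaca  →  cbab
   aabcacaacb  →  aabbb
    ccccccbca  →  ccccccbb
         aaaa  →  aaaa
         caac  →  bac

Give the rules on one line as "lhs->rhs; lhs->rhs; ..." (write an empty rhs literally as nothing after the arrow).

  | bbb
  | bca => bb
  | cbaca => cbab
  | aabcacaacb => aabbcaacb => aabbbacb => aabbb

acb->; ca->b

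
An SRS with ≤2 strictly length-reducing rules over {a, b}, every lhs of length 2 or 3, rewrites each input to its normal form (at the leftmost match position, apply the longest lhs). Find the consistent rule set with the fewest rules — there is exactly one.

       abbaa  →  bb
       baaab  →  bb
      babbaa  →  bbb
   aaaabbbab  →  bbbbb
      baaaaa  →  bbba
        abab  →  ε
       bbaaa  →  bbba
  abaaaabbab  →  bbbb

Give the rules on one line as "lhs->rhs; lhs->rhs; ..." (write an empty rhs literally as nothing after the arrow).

aa->b; ab->

  | abbaa => baa => bb
  | baaab => bbab => bb
  | babbaa => bbaa => bbb
  | aaaabbbab => baabbbab => bbbbbab => bbbbb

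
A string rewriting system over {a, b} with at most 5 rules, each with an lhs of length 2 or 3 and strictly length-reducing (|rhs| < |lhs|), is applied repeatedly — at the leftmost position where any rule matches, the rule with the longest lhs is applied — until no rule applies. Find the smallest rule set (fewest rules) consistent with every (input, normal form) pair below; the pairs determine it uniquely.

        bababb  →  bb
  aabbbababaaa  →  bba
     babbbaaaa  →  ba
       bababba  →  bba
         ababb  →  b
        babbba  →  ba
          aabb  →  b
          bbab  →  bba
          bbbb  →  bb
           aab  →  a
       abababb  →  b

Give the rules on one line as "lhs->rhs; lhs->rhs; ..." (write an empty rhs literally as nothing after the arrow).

  | bababb => baabb => babb => bb
  | aabbbababaaa => abbbababaaa => bbababaaa => bbaabaaa => bbabaaa => bbaaaa => bbaaa => bbaa => bba
  | babbbaaaa => bbbaaaa => baaaa => baaa => baa => ba
  | bababba => baabba => babba => bba

aa->a; ab->a; abb->b; bbb->b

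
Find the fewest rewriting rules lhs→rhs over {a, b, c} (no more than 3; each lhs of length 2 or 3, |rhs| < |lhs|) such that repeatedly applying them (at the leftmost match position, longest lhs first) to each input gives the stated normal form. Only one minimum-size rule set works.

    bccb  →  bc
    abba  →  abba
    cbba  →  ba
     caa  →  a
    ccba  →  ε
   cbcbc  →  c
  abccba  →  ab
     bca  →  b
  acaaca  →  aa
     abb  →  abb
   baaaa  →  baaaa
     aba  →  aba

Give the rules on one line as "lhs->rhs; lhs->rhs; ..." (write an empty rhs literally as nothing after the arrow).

  | bccb => bc
  | abba
  | cbba => ba
  | caa => a

ca->; cb->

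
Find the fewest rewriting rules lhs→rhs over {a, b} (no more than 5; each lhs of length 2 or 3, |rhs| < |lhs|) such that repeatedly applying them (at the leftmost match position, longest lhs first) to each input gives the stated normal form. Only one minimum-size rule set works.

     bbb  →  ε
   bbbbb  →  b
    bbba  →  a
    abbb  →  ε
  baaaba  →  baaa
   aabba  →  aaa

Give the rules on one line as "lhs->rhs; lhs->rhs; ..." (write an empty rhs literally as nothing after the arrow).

ab->; abb->a; bb->b; bbb->

  | bbb => ε
  | bbbbb => bb => b
  | bbba => a
  | abbb => ab => ε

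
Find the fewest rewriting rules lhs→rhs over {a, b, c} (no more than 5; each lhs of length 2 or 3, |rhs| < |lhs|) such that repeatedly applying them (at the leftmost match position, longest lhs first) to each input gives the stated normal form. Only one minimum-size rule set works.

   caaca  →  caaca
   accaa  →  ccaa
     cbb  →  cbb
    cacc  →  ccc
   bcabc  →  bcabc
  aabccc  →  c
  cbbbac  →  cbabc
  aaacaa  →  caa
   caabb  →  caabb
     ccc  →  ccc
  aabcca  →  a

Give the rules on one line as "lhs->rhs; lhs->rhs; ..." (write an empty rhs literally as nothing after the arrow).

  | caaca
  | accaa => ccaa
  | cbb
  | cacc => ccc

aaa->; acc->cc; bba->ab; bcc->a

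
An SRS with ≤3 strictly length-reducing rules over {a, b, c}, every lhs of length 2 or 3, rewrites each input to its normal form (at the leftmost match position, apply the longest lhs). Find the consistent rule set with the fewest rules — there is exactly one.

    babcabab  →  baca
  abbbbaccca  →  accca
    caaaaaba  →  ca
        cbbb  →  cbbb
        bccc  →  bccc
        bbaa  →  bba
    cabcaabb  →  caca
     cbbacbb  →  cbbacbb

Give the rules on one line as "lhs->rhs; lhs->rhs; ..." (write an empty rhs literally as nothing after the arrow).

aa->a; ab->a

  | babcabab => bacabab => bacaab => bacab => baca
  | abbbbaccca => abbbaccca => abbaccca => abaccca => aaccca => accca
  | caaaaaba => caaaaba => caaaba => caaba => caba => caa => ca
  | cbbb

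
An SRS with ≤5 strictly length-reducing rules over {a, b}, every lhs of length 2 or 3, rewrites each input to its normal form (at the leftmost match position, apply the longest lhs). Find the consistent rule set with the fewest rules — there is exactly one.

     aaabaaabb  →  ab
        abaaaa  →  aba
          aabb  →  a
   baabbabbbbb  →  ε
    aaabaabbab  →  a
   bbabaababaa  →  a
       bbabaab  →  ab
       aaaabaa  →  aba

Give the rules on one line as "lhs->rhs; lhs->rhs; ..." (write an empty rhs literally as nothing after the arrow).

  | aaabaaabb => aabaaabb => abaaabb => abaabb => ababb => ab
  | abaaaa => abaaa => abaa => aba
  | aabb => abb => a
  | baabbabbbbb => babbabbbbb => babbbbb => bbbb => bb => ε

aa->a; bab->; bb->; bba->ba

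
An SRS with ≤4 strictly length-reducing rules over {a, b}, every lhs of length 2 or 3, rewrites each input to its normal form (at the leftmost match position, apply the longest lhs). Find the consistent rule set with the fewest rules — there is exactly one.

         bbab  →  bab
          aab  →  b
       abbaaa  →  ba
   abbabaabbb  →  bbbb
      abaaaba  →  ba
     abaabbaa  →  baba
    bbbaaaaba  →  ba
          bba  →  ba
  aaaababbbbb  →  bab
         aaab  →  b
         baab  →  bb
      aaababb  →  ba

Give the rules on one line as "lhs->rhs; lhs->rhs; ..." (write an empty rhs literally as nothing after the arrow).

aa->a; aab->b; abb->ba; bba->ba

  | bbab => bab
  | aab => b
  | abbaaa => baaaa => baaa => baa => ba
  | abbabaabbb => baabaabbb => bbaabbb => baabbb => bbbb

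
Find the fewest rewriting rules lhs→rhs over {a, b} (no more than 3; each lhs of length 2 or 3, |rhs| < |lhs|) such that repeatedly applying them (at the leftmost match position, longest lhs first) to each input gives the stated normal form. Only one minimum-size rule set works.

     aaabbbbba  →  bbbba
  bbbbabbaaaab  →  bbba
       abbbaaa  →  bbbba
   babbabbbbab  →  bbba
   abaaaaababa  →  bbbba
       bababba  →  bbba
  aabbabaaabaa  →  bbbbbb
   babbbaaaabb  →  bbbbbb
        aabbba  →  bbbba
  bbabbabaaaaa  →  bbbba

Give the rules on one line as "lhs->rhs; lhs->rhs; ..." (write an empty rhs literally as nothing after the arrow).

  | aaabbbbba => babbbbba => abbbba => bbbba
  | bbbbabbaaaab => bbbabaaaab => bbaaaaab => bbbaaab => bbbbab => bbba
  | abbbaaa => bbbaaa => bbbba
  | babbabbbbab => ababbbbab => aabbbab => bbbbab => bbba

aa->b; abb->bb; bab->a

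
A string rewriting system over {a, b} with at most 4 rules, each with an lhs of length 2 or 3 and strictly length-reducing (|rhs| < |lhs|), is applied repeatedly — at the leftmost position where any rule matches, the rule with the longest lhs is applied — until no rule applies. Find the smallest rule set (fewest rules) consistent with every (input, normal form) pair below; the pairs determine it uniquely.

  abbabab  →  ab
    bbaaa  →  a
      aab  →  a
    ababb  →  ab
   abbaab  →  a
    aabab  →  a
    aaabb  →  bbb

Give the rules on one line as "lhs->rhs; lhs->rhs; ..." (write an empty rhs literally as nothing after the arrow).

  | abbabab => ababab => abab => ab
  | bbaaa => baa => a
  | aab => a
  | ababb => abb => ab

aaa->b; aab->a; abb->ab; ba->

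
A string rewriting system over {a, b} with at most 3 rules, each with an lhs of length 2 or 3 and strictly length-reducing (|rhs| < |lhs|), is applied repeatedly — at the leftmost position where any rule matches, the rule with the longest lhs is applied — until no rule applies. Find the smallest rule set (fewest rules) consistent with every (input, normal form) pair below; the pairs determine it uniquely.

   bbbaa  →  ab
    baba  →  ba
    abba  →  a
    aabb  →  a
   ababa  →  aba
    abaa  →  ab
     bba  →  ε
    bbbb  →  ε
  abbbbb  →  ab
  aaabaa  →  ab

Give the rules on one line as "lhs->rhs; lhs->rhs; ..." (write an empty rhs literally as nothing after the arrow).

  | bbbaa => abaa => ab
  | baba => ba
  | abba => aaa => a
  | aabb => bb => a

aa->; bab->b; bb->a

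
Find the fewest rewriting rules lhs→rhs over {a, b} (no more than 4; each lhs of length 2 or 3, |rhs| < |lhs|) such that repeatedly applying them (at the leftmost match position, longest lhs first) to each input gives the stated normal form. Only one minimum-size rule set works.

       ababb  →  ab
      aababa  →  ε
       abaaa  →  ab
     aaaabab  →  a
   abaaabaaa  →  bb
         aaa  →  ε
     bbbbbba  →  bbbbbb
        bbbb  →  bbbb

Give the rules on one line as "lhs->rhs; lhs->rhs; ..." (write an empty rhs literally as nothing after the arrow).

aaa->; abb->bb; bab->; bba->bb

  | ababb => ab
  | aababa => aaa => ε
  | abaaa => ab
  | aaaabab => abab => a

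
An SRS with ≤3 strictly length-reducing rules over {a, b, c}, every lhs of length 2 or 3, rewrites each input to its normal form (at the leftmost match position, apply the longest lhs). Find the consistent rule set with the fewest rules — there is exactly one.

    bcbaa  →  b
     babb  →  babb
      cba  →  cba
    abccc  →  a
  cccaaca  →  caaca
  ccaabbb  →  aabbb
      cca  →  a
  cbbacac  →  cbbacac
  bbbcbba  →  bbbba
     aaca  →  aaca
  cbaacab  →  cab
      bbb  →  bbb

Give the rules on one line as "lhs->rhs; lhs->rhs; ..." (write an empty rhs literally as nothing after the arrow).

  | bcbaa => baa => b
  | babb
  | cba
  | abccc => acc => a

baa->b; bc->; cc->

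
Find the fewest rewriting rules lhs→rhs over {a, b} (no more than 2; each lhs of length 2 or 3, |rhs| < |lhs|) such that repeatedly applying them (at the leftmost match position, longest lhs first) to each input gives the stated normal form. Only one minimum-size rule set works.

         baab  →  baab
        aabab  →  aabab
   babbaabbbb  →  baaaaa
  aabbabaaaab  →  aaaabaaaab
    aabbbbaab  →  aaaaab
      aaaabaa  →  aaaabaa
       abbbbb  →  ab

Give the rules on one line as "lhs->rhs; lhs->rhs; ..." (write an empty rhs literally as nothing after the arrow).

  | baab
  | aabab
  | babbaabbbb => baaaabbbb => baaaabb => baaaaa
  | aabbabaaaab => aaaabaaaab

bb->a; bbb->b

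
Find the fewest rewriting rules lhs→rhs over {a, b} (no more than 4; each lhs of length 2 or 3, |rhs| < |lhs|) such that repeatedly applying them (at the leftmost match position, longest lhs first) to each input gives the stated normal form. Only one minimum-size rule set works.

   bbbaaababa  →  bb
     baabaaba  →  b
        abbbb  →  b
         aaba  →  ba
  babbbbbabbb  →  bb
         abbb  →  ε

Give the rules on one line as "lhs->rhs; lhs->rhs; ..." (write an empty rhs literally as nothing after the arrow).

  | bbbaaababa => aaababa => bbaba => baaa => bb
  | baabaaba => babaaba => aaaaba => baba => aaa => b
  | abbbb => bbbb => b
  | aaba => aba => ba

aaa->b; ab->b; bab->aa; bbb->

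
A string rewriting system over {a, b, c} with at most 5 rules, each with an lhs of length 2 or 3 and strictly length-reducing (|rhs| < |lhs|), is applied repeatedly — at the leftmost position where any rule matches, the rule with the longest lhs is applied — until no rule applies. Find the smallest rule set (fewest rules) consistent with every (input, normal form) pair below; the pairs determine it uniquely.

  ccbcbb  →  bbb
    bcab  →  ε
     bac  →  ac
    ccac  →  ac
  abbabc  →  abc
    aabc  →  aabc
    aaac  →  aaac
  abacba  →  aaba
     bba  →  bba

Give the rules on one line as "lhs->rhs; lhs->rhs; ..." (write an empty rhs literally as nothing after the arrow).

  | ccbcbb => cbcbb => bcbb => bbb
  | bcab => bab => ε
  | bac => ac
  | ccac => cac => ac

bab->; bac->ac; ca->a; cb->b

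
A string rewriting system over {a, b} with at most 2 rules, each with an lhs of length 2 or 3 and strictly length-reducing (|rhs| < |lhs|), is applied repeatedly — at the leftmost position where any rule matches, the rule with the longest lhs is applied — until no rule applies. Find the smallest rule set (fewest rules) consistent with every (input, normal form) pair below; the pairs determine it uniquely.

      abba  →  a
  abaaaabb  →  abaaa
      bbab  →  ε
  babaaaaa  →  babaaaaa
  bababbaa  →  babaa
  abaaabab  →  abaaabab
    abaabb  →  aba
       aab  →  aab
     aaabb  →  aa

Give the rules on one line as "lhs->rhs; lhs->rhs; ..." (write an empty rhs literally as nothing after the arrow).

  | abba => a
  | abaaaabb => abaaa
  | bbab => abb => ε
  | babaaaaa

abb->; bba->ab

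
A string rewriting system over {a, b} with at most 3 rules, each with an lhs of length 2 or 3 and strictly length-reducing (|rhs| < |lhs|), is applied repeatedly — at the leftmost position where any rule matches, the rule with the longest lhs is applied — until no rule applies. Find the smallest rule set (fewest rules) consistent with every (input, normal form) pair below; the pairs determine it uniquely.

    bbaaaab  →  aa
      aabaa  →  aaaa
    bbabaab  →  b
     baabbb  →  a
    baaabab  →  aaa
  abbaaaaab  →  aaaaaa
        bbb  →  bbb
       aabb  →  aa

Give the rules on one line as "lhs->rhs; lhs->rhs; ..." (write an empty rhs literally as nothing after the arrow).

ab->a; ba->

  | bbaaaab => baaab => aab => aa
  | aabaa => aaaa
  | bbabaab => bbaab => bab => b
  | baabbb => abbb => abb => ab => a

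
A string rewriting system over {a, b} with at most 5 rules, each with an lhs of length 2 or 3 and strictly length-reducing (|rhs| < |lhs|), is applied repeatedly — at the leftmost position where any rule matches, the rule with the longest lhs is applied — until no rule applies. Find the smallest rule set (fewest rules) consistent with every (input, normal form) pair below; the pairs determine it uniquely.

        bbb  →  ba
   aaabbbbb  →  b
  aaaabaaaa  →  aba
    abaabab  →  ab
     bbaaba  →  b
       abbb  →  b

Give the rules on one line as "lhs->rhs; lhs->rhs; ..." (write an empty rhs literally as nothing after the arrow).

aa->; aaa->; abb->; bbb->ba

  | bbb => ba
  | aaabbbbb => bbbbb => babb => b
  | aaaabaaaa => abaaaa => aba
  | abaabab => abbab => ab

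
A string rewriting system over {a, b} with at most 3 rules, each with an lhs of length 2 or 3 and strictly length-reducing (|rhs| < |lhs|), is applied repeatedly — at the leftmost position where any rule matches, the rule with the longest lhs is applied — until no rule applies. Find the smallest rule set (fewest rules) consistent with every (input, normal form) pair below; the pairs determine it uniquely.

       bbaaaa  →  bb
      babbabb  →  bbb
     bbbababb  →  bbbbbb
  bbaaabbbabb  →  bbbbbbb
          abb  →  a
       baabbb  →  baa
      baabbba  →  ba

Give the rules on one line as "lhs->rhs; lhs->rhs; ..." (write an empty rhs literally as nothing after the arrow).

ab->a; aba->; bba->bb

  | bbaaaa => bbaaa => bbaa => bba => bb
  | babbabb => bababb => bbb
  | bbbababb => bbbbabb => bbbbbb
  | bbaaabbbabb => bbaabbbabb => bbabbbabb => bbbbbabb => bbbbbbb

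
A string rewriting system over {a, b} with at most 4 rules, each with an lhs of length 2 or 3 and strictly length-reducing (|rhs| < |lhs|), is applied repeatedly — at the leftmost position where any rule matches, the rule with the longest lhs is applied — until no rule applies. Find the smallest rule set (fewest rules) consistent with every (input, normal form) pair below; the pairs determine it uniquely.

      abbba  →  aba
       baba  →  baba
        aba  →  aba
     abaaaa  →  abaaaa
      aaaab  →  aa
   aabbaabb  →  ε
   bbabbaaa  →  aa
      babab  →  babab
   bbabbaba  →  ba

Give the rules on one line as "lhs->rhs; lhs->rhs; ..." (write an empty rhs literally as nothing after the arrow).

aab->; bb->; bba->

  | abbba => aba
  | baba
  | aba
  | abaaaa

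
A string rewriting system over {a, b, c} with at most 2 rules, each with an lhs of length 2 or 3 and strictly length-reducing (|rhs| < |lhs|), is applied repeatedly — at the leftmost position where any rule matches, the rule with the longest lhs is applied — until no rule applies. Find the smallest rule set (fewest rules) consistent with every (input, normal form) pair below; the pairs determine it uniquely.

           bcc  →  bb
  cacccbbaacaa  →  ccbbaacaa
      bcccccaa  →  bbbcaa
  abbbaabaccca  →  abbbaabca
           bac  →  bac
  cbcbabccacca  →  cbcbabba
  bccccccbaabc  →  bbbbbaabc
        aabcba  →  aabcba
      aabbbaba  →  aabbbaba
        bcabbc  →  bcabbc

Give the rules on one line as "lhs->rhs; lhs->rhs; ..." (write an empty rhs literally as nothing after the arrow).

  | bcc => bb
  | cacccbbaacaa => ccbbaacaa
  | bcccccaa => bbcccaa => bbbcaa
  | abbbaabaccca => abbbaabca

acc->; bcc->bb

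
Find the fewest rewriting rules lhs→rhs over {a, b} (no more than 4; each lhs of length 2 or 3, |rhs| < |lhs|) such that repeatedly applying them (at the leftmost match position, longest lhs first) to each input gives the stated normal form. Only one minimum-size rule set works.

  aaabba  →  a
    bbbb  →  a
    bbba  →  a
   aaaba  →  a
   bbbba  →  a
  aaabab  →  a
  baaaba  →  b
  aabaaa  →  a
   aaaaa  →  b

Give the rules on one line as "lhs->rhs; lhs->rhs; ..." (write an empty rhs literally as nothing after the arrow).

aa->b; ab->a; aba->bb; bb->a

  | aaabba => babba => baba => bbb => ab => a
  | bbbb => abb => ab => a
  | bbba => aba => bb => a
  | aaaba => baba => bbb => ab => a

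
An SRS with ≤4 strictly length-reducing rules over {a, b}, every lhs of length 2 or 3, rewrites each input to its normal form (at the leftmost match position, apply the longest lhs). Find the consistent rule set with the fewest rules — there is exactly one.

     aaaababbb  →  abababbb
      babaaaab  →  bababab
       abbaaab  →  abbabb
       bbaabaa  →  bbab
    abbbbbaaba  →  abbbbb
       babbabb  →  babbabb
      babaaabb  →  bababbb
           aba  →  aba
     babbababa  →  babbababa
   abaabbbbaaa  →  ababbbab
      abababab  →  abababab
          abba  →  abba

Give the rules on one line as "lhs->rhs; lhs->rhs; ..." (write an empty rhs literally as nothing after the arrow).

  | aaaababbb => abababbb
  | babaaaab => bababab
  | abbaaab => abbabb
  | bbaabaa => bbaaa => bbab

aa->; aaa->ab; aab->a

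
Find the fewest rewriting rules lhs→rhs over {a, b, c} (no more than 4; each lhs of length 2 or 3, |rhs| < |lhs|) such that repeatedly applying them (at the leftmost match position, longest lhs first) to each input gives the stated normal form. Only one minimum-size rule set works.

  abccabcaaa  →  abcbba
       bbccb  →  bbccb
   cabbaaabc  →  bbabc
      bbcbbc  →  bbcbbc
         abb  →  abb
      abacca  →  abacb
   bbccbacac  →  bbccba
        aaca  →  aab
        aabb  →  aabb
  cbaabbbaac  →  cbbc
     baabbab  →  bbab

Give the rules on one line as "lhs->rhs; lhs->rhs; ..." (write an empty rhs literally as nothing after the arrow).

  | abccabcaaa => abcbbcaaa => abcbba
  | bbccb
  | cabbaaabc => bbbaaabc => bbabc
  | bbcbbc

baa->; ca->b; caa->; cac->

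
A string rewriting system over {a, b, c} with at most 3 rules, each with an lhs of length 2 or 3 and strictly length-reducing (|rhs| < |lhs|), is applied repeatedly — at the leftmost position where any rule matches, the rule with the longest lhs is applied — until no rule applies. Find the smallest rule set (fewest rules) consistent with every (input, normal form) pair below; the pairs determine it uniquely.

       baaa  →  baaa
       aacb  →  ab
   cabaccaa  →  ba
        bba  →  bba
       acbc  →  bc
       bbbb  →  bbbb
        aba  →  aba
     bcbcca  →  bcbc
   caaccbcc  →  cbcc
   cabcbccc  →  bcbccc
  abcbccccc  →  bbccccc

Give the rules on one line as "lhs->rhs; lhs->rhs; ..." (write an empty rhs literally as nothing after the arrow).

abc->b; ac->; ca->

  | baaa
  | aacb => ab
  | cabaccaa => baccaa => bcaa => ba
  | bba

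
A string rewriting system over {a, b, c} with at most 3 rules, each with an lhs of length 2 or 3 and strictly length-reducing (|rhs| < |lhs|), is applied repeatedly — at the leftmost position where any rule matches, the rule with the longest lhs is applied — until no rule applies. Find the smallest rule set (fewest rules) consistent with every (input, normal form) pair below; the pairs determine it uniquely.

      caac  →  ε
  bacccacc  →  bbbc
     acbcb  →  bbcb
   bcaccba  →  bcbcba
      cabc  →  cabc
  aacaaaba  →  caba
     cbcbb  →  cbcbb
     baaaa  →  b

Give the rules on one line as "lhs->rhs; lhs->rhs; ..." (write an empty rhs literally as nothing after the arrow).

  | caac => cc => ε
  | bacccacc => bbccacc => bbacc => bbbc
  | acbcb => bbcb
  | bcaccba => bcbcba

aa->; ac->b; cc->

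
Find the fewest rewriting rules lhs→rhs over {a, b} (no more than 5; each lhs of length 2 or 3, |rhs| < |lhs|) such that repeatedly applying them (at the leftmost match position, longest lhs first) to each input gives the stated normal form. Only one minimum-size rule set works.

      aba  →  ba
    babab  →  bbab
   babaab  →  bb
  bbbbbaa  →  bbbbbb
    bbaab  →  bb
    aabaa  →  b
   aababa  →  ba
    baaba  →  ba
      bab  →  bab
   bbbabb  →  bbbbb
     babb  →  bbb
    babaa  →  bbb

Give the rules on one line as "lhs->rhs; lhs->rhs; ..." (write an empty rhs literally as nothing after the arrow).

aa->b; aab->; aba->ba; abb->bb

  | aba => ba
  | babab => bbab
  | babaab => bbaab => bb
  | bbbbbaa => bbbbbb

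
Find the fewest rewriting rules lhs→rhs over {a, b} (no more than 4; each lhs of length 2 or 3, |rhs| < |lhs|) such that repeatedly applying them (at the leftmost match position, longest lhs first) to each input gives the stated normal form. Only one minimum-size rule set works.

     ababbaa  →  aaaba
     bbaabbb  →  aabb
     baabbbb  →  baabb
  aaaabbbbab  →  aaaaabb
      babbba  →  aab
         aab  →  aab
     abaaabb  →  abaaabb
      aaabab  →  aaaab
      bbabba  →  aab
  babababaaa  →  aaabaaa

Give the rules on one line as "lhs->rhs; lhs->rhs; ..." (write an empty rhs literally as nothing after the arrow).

  | ababbaa => aabbaa => aaaba
  | bbaabbb => ababbb => aabbb => aabb
  | baabbbb => baabbb => baabb
  | aaaabbbbab => aaaabbbab => aaaabbab => aaaaabb

bab->ab; bba->ab; bbb->bb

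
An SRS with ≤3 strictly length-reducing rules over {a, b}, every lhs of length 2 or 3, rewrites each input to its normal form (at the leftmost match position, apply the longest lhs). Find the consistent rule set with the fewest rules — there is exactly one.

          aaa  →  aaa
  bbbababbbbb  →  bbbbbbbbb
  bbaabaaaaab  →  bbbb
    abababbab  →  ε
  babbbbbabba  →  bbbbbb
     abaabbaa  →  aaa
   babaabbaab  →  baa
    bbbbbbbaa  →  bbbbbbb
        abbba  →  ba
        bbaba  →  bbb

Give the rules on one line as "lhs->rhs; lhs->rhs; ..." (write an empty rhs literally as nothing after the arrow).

  | aaa
  | bbbababbbbb => bbbbabbbbb => bbbbbbbbb
  | bbaabaaaaab => bbabaaaaab => bbbaaaaab => bbbaaaab => bbbaaab => bbbaab => bbbab => bbbb
  | abababbab => ababbab => abbab => ab => ε

ab->; abb->; bba->bb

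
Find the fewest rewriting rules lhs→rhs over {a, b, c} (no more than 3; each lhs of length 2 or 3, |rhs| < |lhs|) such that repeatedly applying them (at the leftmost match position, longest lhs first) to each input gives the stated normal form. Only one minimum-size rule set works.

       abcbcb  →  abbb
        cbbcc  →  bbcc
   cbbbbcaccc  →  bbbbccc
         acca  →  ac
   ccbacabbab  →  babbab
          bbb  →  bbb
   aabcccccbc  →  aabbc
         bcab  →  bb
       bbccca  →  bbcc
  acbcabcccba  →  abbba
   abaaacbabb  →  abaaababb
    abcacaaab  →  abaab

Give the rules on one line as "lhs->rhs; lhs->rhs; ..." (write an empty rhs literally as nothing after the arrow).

  | abcbcb => abbcb => abbb
  | cbbcc => bbcc
  | cbbbbcaccc => bbbbcaccc => bbbbccc
  | acca => ac

ca->; cb->b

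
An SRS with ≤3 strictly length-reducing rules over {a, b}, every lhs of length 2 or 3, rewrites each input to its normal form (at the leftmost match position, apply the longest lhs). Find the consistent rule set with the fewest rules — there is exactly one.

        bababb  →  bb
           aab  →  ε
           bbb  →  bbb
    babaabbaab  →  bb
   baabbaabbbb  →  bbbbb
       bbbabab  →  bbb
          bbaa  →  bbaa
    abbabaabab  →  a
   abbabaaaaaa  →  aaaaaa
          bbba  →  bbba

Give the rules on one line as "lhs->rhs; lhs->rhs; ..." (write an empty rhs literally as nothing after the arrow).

  | bababb => babb => bb
  | aab => ε
  | bbb
  | babaabbaab => baabbaab => bbaab => bb

aab->; ab->a; bab->b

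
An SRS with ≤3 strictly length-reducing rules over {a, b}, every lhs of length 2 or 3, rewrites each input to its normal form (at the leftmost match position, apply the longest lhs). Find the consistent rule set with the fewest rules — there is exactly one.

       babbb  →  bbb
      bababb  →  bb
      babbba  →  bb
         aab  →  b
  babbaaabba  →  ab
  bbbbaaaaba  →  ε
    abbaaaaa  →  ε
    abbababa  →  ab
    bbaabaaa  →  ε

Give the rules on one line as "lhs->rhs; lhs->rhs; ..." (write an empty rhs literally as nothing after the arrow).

aa->; ba->

  | babbb => bbb
  | bababb => babb => bb
  | babbba => bbba => bb
  | aab => b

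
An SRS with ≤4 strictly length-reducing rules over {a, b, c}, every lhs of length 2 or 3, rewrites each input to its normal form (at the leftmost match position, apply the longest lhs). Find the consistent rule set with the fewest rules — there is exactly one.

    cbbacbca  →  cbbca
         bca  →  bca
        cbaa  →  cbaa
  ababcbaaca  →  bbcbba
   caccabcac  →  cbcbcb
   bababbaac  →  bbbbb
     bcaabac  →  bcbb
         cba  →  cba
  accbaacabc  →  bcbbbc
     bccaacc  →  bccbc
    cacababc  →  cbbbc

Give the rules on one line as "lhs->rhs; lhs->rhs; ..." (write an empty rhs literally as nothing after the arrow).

  | cbbacbca => cbbca
  | bca
  | cbaa
  | ababcbaaca => babcbaaca => bbcbaaca => bbcbaba => bbcbba

ab->b; ac->b; acb->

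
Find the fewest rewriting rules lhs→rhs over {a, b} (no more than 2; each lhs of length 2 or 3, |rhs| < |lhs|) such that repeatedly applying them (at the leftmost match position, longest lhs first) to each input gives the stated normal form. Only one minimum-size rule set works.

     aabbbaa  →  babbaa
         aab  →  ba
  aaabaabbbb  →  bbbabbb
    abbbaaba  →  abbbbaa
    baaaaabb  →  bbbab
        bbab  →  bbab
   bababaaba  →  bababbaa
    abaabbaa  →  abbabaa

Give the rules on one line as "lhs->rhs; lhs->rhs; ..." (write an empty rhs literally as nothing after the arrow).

  | aabbbaa => babbaa
  | aab => ba
  | aaabaabbbb => bbaabbbb => bbbabbb
  | abbbaaba => abbbbaa

aaa->b; aab->ba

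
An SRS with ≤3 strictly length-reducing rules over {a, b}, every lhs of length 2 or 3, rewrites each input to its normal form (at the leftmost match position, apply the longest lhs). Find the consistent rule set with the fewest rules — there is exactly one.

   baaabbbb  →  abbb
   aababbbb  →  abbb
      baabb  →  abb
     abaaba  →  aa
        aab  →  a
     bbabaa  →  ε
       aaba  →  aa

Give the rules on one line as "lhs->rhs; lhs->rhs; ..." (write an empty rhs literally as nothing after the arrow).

aab->a; ba->

  | baaabbbb => aabbbb => abbb
  | aababbbb => aabbbb => abbb
  | baabb => abb
  | abaaba => aaba => aa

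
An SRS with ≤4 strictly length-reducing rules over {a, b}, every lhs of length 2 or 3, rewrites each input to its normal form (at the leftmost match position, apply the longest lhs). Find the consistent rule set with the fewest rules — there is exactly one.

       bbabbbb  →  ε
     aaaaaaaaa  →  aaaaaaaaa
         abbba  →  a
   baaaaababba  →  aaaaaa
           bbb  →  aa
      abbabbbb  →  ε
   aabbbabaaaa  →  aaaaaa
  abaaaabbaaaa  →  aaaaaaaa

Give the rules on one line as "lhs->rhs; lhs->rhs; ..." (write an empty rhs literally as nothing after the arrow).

abb->; ba->a; bb->; bbb->aa

  | bbabbbb => abbbb => bb => ε
  | aaaaaaaaa
  | abbba => ba => a
  | baaaaababba => aaaaababba => aaaaaabba => aaaaaa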